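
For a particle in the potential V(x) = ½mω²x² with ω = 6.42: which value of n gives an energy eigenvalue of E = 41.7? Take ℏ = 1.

Invert E_n = (n + ½)ℏω: n = E/ℏω − ½ = 5.995, so n = 6.

n = 6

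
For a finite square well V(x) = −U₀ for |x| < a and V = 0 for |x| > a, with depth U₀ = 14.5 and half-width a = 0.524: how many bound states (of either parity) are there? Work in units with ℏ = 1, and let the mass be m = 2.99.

N = 4

The dimensionless depth is z₀ = a√(2mU₀)/ℏ = 0.524 × √(86.71) = 4.879.
A new bound state (alternating even/odd) appears each time z₀ passes a multiple of π/2, so N = ⌊2z₀/π⌋ + 1 = ⌊3.106⌋ + 1 = 4.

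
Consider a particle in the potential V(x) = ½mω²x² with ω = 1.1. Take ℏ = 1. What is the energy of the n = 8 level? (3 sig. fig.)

E = 9.35

The oscillator eigenvalues are E_n = ℏω(n + ½), so E_8 = 1.1 × 8.5 = 9.350.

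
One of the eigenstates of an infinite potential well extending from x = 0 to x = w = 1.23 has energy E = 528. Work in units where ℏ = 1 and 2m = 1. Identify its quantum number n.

n = 9

For an infinite well E_n = n²π²ℏ²/(2mw²), so n = (w/πℏ)√(2mE).
n = (1.23/π) × √(2 × 0.5 × 528) = 8.996 → n = 9.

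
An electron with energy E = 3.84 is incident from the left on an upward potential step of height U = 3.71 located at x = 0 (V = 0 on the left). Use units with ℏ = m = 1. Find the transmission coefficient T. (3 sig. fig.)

T = 0.525

The wavenumbers are k₁ = √(2mE)/ℏ = 2.771 on the left and k₂ = √(2m(E − U))/ℏ = 0.5099 on the right.
Matching ψ and ψ′ at x = 0 gives r = (k₁ − k₂)/(k₁ + k₂), so R = r² = 0.4750 and T = 1 − R = 0.5250.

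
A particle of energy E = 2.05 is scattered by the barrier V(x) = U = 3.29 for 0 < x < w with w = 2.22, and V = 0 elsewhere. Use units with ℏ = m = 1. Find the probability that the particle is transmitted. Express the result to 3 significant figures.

E < U: inside the barrier ψ ∝ e^{±κx} with κ = √(2m(U − E))/ℏ = 1.575.
κw = 3.496, sinh(κw) = 16.48.
Matching ψ, ψ′ at both faces gives T = [1 + U² sinh²(κw) / (4E(U − E))]⁻¹ = 1/290.0 = 0.00345.

T = 0.00345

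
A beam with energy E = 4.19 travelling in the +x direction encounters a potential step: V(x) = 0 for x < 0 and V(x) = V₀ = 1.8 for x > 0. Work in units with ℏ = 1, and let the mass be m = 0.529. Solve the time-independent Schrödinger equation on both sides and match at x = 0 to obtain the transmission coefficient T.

T = 0.981

The wavenumbers are k₁ = √(2mE)/ℏ = 2.105 on the left and k₂ = √(2m(E − V₀))/ℏ = 1.590 on the right.
Continuity of ψ and ψ′ at the step yields the reflection amplitude r = (k₁ − k₂)/(k₁ + k₂) = 0.1394; thus R = |r|² = 0.01944, T = 0.9806.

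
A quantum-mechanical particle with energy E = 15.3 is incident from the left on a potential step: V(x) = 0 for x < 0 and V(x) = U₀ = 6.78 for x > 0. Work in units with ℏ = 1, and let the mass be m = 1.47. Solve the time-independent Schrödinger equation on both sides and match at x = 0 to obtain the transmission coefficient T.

On each side the TISE gives plane waves with k = √(2m(E − V))/ℏ: k₁ = √(2·1.47·15.3) = 6.707, k₂ = √(2·1.47·8.52) = 5.005.
Matching ψ and ψ′ at x = 0 gives r = (k₁ − k₂)/(k₁ + k₂), so R = r² = 0.02112 and T = 1 − R = 0.9789.

T = 0.979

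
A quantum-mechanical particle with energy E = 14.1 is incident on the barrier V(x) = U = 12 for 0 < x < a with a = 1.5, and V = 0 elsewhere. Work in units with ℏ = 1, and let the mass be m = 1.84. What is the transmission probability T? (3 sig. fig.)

T = 0.529

Above the barrier the interior wavenumber is k₂ = √(2m(E − U))/ℏ = 2.780, giving phase k₂a = 4.170.
T = [1 + U² sin²(k₂a) / (4E(E − U))]⁻¹ = 1/1.892 = 0.529.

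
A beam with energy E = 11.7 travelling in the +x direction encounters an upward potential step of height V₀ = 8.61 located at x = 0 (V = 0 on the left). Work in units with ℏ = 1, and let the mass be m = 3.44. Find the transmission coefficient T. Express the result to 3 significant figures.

On each side the TISE gives plane waves with k = √(2m(E − V))/ℏ: k₁ = √(2·3.44·11.7) = 8.972, k₂ = √(2·3.44·3.09) = 4.611.
Continuity of ψ and ψ′ at the step yields the reflection amplitude r = (k₁ − k₂)/(k₁ + k₂) = 0.3211; thus R = |r|² = 0.1031, T = 0.8969.

T = 0.897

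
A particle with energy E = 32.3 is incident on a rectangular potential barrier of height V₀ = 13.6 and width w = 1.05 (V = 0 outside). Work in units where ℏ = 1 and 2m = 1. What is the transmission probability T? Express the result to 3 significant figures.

T = 0.931

E > V₀: inside the barrier k₂ = √(2m(E − V₀))/ℏ = 4.324, k₂w = 4.541.
Matching at both interfaces gives T⁻¹ = 1 + V₀² sin²(k₂w) / [4E(E − V₀)] = 1.074, hence T = 0.931.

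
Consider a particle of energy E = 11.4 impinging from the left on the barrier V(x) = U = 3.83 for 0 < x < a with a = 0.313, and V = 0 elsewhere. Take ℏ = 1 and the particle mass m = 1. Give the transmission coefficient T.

Above the barrier the interior wavenumber is k₂ = √(2m(E − U))/ℏ = 3.891, giving phase k₂a = 1.218.
T = [1 + U² sin²(k₂a) / (4E(E − U))]⁻¹ = 1/1.037 = 0.964.

T = 0.964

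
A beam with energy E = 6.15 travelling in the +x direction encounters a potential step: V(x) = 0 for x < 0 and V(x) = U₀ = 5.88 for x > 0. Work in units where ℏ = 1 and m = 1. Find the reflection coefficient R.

On each side the TISE gives plane waves with k = √(2m(E − V))/ℏ: k₁ = √(2·1·6.15) = 3.507, k₂ = √(2·1·0.27) = 0.7348.
Matching ψ and ψ′ at x = 0 gives r = (k₁ − k₂)/(k₁ + k₂), so R = r² = 0.4271 and T = 1 − R = 0.5729.

R = 0.427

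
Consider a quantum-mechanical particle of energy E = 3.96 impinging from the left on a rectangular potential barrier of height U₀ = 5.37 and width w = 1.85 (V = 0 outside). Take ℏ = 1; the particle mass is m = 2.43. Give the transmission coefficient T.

T = 0.000193

Since E < U₀ the interior solution is evanescent with decay constant κ = √(2m(U₀ − E))/ℏ = 2.618.
κw = 4.843, sinh(κw) = 63.41.
The exact tunnelling result is T⁻¹ = 1 + U₀² sinh²(κw) / [4E(U₀ − E)] = 5192, so T = 0.000193.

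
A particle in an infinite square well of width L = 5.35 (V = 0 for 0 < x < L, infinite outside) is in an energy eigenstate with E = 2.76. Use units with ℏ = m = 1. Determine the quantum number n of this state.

n = 4

For an infinite well E_n = n²π²ℏ²/(2mL²), so n = (L/πℏ)√(2mE).
n = (5.35/π) × √(2 × 1 × 2.76) = 4.001 → n = 4.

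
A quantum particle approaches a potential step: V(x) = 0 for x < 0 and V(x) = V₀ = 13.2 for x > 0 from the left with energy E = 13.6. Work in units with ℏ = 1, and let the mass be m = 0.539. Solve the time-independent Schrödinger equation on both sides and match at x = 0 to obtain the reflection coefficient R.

On each side the TISE gives plane waves with k = √(2m(E − V))/ℏ: k₁ = √(2·0.539·13.6) = 3.829, k₂ = √(2·0.539·0.4) = 0.6567.
Matching ψ and ψ′ at x = 0 gives r = (k₁ − k₂)/(k₁ + k₂), so R = r² = 0.5002 and T = 1 − R = 0.4998.

R = 0.500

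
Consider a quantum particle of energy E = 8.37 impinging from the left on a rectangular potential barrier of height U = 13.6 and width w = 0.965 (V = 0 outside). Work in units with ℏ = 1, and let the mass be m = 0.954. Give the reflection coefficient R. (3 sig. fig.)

R = 0.992

E < U: inside the barrier ψ ∝ e^{±κx} with κ = √(2m(U − E))/ℏ = 3.159.
κw = 3.048, sinh(κw) = 10.52.
The exact tunnelling result is T⁻¹ = 1 + U² sinh²(κw) / [4E(U − E)] = 117.8, so T = 0.00849.
R = 1 − T = 0.992.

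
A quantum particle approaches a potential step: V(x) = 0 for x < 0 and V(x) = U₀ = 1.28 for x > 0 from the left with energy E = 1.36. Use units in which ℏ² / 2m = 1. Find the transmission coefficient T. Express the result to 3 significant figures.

T = 0.628

The wavenumbers are k₁ = √(2mE)/ℏ = 1.166 on the left and k₂ = √(2m(E − U₀))/ℏ = 0.2828 on the right.
Matching ψ and ψ′ at x = 0 gives r = (k₁ − k₂)/(k₁ + k₂), so R = r² = 0.3716 and T = 1 − R = 0.6284.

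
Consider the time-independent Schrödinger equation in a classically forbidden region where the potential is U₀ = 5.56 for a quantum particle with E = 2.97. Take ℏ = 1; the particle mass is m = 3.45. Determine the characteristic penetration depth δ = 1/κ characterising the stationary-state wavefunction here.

Since E < U₀ the TISE in this region is ψ'' = κ²ψ with κ = √(2m(U₀ − E))/ℏ.
κ = √(2 × 3.45 × 2.59) = 4.227. The penetration depth is δ = 1/κ = 0.237.

δ = 0.237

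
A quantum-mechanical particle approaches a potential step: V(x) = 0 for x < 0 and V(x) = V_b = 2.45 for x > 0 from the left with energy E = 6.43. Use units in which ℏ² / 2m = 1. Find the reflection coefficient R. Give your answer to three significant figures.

The wavenumbers are k₁ = √(2mE)/ℏ = 2.536 on the left and k₂ = √(2m(E − V_b))/ℏ = 1.995 on the right.
Matching ψ and ψ′ at x = 0 gives r = (k₁ − k₂)/(k₁ + k₂), so R = r² = 0.01424 and T = 1 − R = 0.9858.

R = 0.0142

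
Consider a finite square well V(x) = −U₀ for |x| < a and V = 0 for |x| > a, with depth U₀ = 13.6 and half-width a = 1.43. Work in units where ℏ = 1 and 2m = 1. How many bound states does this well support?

N = 4

Define the well-strength parameter z₀ = (a/ℏ)√(2mU₀) = 1.43 × √(2·0.5·13.6) = 5.274.
A new bound state (alternating even/odd) appears each time z₀ passes a multiple of π/2, so N = ⌊2z₀/π⌋ + 1 = ⌊3.357⌋ + 1 = 4.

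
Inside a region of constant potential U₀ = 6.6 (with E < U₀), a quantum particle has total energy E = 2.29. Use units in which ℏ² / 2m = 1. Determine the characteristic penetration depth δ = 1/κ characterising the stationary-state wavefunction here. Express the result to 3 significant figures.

δ = 0.482

Since E < U₀ the TISE in this region is ψ'' = κ²ψ with κ = √(2m(U₀ − E))/ℏ.
κ = √(2 × 0.5 × 4.31) = 2.076. The penetration depth is δ = 1/κ = 0.482.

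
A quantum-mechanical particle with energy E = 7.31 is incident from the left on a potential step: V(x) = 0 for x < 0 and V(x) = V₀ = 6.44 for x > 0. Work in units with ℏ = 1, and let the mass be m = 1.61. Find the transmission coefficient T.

T = 0.763

The wavenumbers are k₁ = √(2mE)/ℏ = 4.852 on the left and k₂ = √(2m(E − V₀))/ℏ = 1.674 on the right.
Matching ψ and ψ′ at x = 0 gives r = (k₁ − k₂)/(k₁ + k₂), so R = r² = 0.2372 and T = 1 − R = 0.7628.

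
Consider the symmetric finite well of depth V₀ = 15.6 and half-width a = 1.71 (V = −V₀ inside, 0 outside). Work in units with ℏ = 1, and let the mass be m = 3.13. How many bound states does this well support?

N = 11

The dimensionless depth is z₀ = a√(2mV₀)/ℏ = 1.71 × √(97.66) = 16.90.
The even/odd transcendental equations gain one root per π/2 in z₀, giving N = 1 + ⌊2z₀/π⌋ = 1 + ⌊10.76⌋ = 11.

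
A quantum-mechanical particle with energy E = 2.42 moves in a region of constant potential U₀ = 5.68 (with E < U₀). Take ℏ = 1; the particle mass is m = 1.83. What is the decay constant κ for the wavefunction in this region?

Since E < U₀ the TISE in this region is ψ'' = κ²ψ with κ = √(2m(U₀ − E))/ℏ.
κ = √(2 × 1.83 × 3.26) = 3.454.

κ = 3.45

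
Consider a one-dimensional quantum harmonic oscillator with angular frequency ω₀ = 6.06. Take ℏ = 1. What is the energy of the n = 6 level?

E = 39.4

The oscillator eigenvalues are E_n = ℏω₀(n + ½), so E_6 = 6.06 × 6.5 = 39.39.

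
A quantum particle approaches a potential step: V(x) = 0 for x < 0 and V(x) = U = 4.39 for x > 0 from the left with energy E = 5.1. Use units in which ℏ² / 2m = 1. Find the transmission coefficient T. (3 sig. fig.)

T = 0.792

The wavenumbers are k₁ = √(2mE)/ℏ = 2.258 on the left and k₂ = √(2m(E − U))/ℏ = 0.8426 on the right.
Matching ψ and ψ′ at x = 0 gives r = (k₁ − k₂)/(k₁ + k₂), so R = r² = 0.2084 and T = 1 − R = 0.7916.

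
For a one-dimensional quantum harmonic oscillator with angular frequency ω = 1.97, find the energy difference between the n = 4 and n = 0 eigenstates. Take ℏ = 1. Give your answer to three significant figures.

E_n = ℏω(n + ½), so ΔE = (4 − 0) ℏω = 4 × 1.97 = 7.880.

ΔE = 7.88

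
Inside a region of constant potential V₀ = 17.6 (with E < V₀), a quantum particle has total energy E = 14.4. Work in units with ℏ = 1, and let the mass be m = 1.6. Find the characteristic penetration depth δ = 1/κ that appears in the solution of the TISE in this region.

Since E < V₀ the TISE in this region is ψ'' = κ²ψ with κ = √(2m(V₀ − E))/ℏ.
κ = √(2 × 1.6 × 3.2) = 3.200. The penetration depth is δ = 1/κ = 0.313.

δ = 0.313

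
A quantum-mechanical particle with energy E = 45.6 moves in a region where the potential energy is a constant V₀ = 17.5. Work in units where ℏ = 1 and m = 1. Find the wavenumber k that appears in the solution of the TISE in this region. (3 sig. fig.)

With E > V₀ the solution is oscillatory, ψ ∝ e^{±ikx} with k = √(2m(E − V₀))/ℏ.
k = √(2 × 1 × 28.1) = 7.497.

k = 7.50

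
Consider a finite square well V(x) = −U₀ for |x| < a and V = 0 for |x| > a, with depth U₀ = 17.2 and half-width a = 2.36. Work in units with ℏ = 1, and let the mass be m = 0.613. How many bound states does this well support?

Define the well-strength parameter z₀ = (a/ℏ)√(2mU₀) = 2.36 × √(2·0.613·17.2) = 10.84.
A new bound state (alternating even/odd) appears each time z₀ passes a multiple of π/2, so N = ⌊2z₀/π⌋ + 1 = ⌊6.899⌋ + 1 = 7.

N = 7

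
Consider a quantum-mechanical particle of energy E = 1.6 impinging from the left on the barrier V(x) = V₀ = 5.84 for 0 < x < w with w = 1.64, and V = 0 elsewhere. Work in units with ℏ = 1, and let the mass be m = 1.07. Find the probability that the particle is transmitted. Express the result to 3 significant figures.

E < V₀: inside the barrier ψ ∝ e^{±κx} with κ = √(2m(V₀ − E))/ℏ = 3.012.
κw = 4.940, sinh(κw) = 69.89.
Matching ψ, ψ′ at both faces gives T = [1 + V₀² sinh²(κw) / (4E(V₀ − E))]⁻¹ = 1/6140 = 0.000163.

T = 0.000163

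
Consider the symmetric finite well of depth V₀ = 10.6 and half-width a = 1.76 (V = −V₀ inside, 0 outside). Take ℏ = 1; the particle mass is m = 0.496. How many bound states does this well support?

The dimensionless depth is z₀ = a√(2mV₀)/ℏ = 1.76 × √(10.52) = 5.707.
A new bound state (alternating even/odd) appears each time z₀ passes a multiple of π/2, so N = ⌊2z₀/π⌋ + 1 = ⌊3.633⌋ + 1 = 4.

N = 4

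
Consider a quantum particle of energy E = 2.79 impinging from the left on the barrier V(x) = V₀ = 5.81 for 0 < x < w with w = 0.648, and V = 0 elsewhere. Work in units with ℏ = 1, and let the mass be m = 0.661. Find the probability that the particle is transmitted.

T = 0.259

Since E < V₀ the interior solution is evanescent with decay constant κ = √(2m(V₀ − E))/ℏ = 1.998.
κw = 1.295, sinh(κw) = 1.688.
Matching ψ, ψ′ at both faces gives T = [1 + V₀² sinh²(κw) / (4E(V₀ − E))]⁻¹ = 1/3.854 = 0.259.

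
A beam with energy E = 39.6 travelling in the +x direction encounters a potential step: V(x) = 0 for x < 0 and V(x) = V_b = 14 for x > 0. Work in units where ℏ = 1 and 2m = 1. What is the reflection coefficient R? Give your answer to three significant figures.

R = 0.0118

The wavenumbers are k₁ = √(2mE)/ℏ = 6.293 on the left and k₂ = √(2m(E − V_b))/ℏ = 5.060 on the right.
Matching ψ and ψ′ at x = 0 gives r = (k₁ − k₂)/(k₁ + k₂), so R = r² = 0.01180 and T = 1 − R = 0.9882.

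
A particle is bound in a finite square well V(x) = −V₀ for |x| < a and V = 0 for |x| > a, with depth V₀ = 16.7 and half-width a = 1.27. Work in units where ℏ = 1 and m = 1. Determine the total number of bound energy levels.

N = 5

Define the well-strength parameter z₀ = (a/ℏ)√(2mV₀) = 1.27 × √(2·1·16.7) = 7.340.
A new bound state (alternating even/odd) appears each time z₀ passes a multiple of π/2, so N = ⌊2z₀/π⌋ + 1 = ⌊4.673⌋ + 1 = 5.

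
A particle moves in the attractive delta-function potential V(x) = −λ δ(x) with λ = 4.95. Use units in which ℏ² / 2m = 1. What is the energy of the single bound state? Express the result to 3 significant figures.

E = -6.13

For x ≠ 0 the bound state is ψ ∝ e^{−κ|x|}; integrating the TISE across the delta gives the cusp condition 2κ = 2mλ/ℏ², so κ = 2.475.
Then E = −ℏ²κ²/(2m) = −mλ²/(2ℏ²) = -6.126.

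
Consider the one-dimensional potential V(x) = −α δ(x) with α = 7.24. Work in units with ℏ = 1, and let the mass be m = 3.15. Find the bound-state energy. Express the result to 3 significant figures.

E = -82.6

The bound state is ψ(x) = √κ e^{−κ|x|}. The derivative jump ψ'(0⁺) − ψ'(0⁻) = −(2mα/ℏ²)ψ(0) fixes κ = mα/ℏ² = 22.81.
Then E = −ℏ²κ²/(2m) = −mα²/(2ℏ²) = -82.56.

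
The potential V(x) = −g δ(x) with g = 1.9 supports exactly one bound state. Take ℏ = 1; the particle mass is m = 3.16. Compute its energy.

E = -5.70

For x ≠ 0 the bound state is ψ ∝ e^{−κ|x|}; integrating the TISE across the delta gives the cusp condition 2κ = 2mg/ℏ², so κ = 6.004.
Then E = −ℏ²κ²/(2m) = −mg²/(2ℏ²) = -5.704.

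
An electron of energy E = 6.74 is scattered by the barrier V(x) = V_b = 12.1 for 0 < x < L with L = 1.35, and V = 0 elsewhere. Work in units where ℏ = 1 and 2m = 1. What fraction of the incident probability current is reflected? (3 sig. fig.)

R = 0.992

E < V_b: inside the barrier ψ ∝ e^{±κx} with κ = √(2m(V_b − E))/ℏ = 2.315.
κL = 3.125, sinh(κL) = 11.36.
Matching ψ, ψ′ at both faces gives T = [1 + V_b² sinh²(κL) / (4E(V_b − E))]⁻¹ = 1/131.8 = 0.00759.
R = 1 − T = 0.992.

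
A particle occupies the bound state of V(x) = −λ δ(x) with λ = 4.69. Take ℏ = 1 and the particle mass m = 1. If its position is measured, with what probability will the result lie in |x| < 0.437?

P = 0.983

The normalised bound state is ψ = √κ e^{−κ|x|} with κ = mλ/ℏ² = 4.690.
P(|x| < d) = ∫_{−d}^{d} κ e^{−2κ|x|} dx = 1 − e^{−2κd} = 1 − e^{−4.099} = 0.9834.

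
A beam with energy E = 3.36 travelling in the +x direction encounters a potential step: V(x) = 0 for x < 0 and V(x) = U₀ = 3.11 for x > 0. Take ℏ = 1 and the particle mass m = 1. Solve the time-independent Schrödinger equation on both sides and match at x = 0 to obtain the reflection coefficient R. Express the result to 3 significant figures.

The wavenumbers are k₁ = √(2mE)/ℏ = 2.592 on the left and k₂ = √(2m(E − U₀))/ℏ = 0.7071 on the right.
Matching ψ and ψ′ at x = 0 gives r = (k₁ − k₂)/(k₁ + k₂), so R = r² = 0.3265 and T = 1 − R = 0.6735.

R = 0.326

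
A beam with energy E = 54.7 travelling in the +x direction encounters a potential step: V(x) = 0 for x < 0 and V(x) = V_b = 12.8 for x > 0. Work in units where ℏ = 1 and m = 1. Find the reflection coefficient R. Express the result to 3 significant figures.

The wavenumbers are k₁ = √(2mE)/ℏ = 10.46 on the left and k₂ = √(2m(E − V_b))/ℏ = 9.154 on the right.
Continuity of ψ and ψ′ at the step yields the reflection amplitude r = (k₁ − k₂)/(k₁ + k₂) = 0.06655; thus R = |r|² = 0.004428, T = 0.9956.

R = 0.00443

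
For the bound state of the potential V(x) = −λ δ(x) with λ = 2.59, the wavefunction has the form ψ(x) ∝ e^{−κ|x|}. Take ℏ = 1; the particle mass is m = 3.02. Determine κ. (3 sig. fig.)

Integrating the TISE across x = 0 gives the cusp condition ψ'(0⁺) − ψ'(0⁻) = −(2mλ/ℏ²)ψ(0).
With ψ ∝ e^{−κ|x|} this yields −2κ = −2mλ/ℏ², so κ = mλ/ℏ² = 7.822.

κ = 7.82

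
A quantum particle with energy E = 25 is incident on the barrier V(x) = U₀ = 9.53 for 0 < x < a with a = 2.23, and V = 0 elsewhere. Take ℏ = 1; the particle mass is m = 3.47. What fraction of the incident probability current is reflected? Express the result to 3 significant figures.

R = 0.0452

E > U₀: inside the barrier k₂ = √(2m(E − U₀))/ℏ = 10.36, k₂a = 23.11.
T = [1 + U₀² sin²(k₂a) / (4E(E − U₀))]⁻¹ = 1/1.047 = 0.955.
R = 1 − T = 0.0452.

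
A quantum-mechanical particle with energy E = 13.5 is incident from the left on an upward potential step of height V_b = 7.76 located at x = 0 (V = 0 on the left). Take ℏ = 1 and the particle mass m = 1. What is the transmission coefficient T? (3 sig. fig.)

The wavenumbers are k₁ = √(2mE)/ℏ = 5.196 on the left and k₂ = √(2m(E − V_b))/ℏ = 3.388 on the right.
Continuity of ψ and ψ′ at the step yields the reflection amplitude r = (k₁ − k₂)/(k₁ + k₂) = 0.2106; thus R = |r|² = 0.04436, T = 0.9556.

T = 0.956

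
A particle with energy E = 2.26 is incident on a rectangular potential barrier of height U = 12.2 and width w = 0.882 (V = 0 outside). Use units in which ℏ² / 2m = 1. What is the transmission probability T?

Since E < U the interior solution is evanescent with decay constant κ = √(2m(U − E))/ℏ = 3.153.
κw = 2.781, sinh(κw) = 8.035.
Matching ψ, ψ′ at both faces gives T = [1 + U² sinh²(κw) / (4E(U − E))]⁻¹ = 1/107.9 = 0.00927.

T = 0.00927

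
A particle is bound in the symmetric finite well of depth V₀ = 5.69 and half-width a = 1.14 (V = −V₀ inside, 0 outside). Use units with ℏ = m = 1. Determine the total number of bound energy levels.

Define the well-strength parameter z₀ = (a/ℏ)√(2mV₀) = 1.14 × √(2·1·5.69) = 3.846.
The even/odd transcendental equations gain one root per π/2 in z₀, giving N = 1 + ⌊2z₀/π⌋ = 1 + ⌊2.448⌋ = 3.

N = 3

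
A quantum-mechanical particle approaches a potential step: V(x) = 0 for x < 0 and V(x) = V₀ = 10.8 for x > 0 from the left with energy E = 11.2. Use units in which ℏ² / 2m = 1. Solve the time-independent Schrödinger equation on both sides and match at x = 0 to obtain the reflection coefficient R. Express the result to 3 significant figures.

On each side the TISE gives plane waves with k = √(2m(E − V))/ℏ: k₁ = √(2·½·11.2) = 3.347, k₂ = √(2·½·0.4) = 0.6325.
Matching ψ and ψ′ at x = 0 gives r = (k₁ − k₂)/(k₁ + k₂), so R = r² = 0.4653 and T = 1 − R = 0.5347.

R = 0.465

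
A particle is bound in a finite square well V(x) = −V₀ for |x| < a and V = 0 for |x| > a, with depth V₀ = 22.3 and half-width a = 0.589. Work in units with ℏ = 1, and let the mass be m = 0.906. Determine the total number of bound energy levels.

N = 3

Define the well-strength parameter z₀ = (a/ℏ)√(2mV₀) = 0.589 × √(2·0.906·22.3) = 3.744.
The even/odd transcendental equations gain one root per π/2 in z₀, giving N = 1 + ⌊2z₀/π⌋ = 1 + ⌊2.384⌋ = 3.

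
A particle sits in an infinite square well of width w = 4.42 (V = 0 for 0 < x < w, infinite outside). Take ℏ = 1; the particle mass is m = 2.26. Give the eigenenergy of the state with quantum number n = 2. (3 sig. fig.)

E = 0.447

Requiring ψ(0) = ψ(w) = 0 quantises k = nπ/w, hence E_n = ℏ²k²/2m = n²π²ℏ²/(2mw²).
E_2 = 2² × π² / (2 × 2.26 × 4.42²) = 0.4471.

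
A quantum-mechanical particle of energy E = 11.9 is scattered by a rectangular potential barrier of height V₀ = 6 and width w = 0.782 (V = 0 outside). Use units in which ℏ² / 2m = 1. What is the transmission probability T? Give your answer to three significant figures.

T = 0.897

Above the barrier the interior wavenumber is k₂ = √(2m(E − V₀))/ℏ = 2.429, giving phase k₂w = 1.899.
Matching at both interfaces gives T⁻¹ = 1 + V₀² sin²(k₂w) / [4E(E − V₀)] = 1.115, hence T = 0.897.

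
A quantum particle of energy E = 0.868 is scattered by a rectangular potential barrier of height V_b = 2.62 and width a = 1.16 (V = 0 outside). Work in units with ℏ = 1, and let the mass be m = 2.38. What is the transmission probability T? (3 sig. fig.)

Since E < V_b the interior solution is evanescent with decay constant κ = √(2m(V_b − E))/ℏ = 2.888.
κa = 3.350, sinh(κa) = 14.23.
The exact tunnelling result is T⁻¹ = 1 + V_b² sinh²(κa) / [4E(V_b − E)] = 229.6, so T = 0.00436.

T = 0.00436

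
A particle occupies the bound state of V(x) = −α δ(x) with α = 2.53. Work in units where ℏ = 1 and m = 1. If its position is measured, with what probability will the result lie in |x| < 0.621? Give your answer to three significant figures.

P = 0.957

The normalised bound state is ψ = √κ e^{−κ|x|} with κ = mα/ℏ² = 2.530.
P(|x| < d) = ∫_{−d}^{d} κ e^{−2κ|x|} dx = 1 − e^{−2κd} = 1 − e^{−3.142} = 0.9568.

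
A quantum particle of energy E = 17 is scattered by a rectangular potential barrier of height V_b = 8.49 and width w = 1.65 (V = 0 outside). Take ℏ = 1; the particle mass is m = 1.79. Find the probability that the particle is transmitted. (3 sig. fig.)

Above the barrier the interior wavenumber is k₂ = √(2m(E − V_b))/ℏ = 5.520, giving phase k₂w = 9.107.
T = [1 + V_b² sin²(k₂w) / (4E(E − V_b))]⁻¹ = 1/1.012 = 0.988.

T = 0.988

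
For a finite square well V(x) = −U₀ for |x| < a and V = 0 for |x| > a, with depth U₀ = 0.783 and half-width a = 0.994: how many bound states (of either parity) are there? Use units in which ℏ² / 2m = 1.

Define the well-strength parameter z₀ = (a/ℏ)√(2mU₀) = 0.994 × √(2·0.5·0.783) = 0.8796.
The even/odd transcendental equations gain one root per π/2 in z₀, giving N = 1 + ⌊2z₀/π⌋ = 1 + ⌊0.5599⌋ = 1.

N = 1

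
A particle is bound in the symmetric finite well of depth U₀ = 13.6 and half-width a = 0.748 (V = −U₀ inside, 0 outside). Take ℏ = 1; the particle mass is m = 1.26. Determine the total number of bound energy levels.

The dimensionless depth is z₀ = a√(2mU₀)/ℏ = 0.748 × √(34.27) = 4.379.
A new bound state (alternating even/odd) appears each time z₀ passes a multiple of π/2, so N = ⌊2z₀/π⌋ + 1 = ⌊2.788⌋ + 1 = 3.

N = 3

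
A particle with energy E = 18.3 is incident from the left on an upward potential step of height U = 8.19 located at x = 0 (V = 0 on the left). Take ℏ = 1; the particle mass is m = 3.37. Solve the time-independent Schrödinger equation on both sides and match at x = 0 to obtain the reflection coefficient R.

The wavenumbers are k₁ = √(2mE)/ℏ = 11.11 on the left and k₂ = √(2m(E − U))/ℏ = 8.255 on the right.
Continuity of ψ and ψ′ at the step yields the reflection amplitude r = (k₁ − k₂)/(k₁ + k₂) = 0.1473; thus R = |r|² = 0.02169, T = 0.9783.

R = 0.0217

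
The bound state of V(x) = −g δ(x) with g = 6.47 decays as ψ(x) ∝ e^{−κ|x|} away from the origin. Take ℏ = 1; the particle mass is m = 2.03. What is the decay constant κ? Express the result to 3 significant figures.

κ = 13.1

Integrating the TISE across x = 0 gives the cusp condition ψ'(0⁺) − ψ'(0⁻) = −(2mg/ℏ²)ψ(0).
With ψ ∝ e^{−κ|x|} this yields −2κ = −2mg/ℏ², so κ = mg/ℏ² = 13.13.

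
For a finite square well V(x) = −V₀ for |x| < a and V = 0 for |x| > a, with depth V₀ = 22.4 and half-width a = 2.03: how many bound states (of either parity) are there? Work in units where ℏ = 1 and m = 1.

N = 9

The dimensionless depth is z₀ = a√(2mV₀)/ℏ = 2.03 × √(44.80) = 13.59.
The even/odd transcendental equations gain one root per π/2 in z₀, giving N = 1 + ⌊2z₀/π⌋ = 1 + ⌊8.650⌋ = 9.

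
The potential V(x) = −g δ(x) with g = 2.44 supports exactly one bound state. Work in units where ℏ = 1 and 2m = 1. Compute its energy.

The bound state is ψ(x) = √κ e^{−κ|x|}. The derivative jump ψ'(0⁺) − ψ'(0⁻) = −(2mg/ℏ²)ψ(0) fixes κ = mg/ℏ² = 1.220.
Then E = −ℏ²κ²/(2m) = −mg²/(2ℏ²) = -1.488.

E = -1.49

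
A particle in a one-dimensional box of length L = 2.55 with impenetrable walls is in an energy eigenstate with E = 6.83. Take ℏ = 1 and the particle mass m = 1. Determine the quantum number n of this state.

For an infinite well E_n = n²π²ℏ²/(2mL²), so n = (L/πℏ)√(2mE).
n = (2.55/π) × √(2 × 1 × 6.83) = 3.000 → n = 3.

n = 3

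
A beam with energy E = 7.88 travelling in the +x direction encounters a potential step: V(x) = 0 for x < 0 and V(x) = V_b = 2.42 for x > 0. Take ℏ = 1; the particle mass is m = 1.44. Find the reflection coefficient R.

R = 0.00837

On each side the TISE gives plane waves with k = √(2m(E − V))/ℏ: k₁ = √(2·1.44·7.88) = 4.764, k₂ = √(2·1.44·5.46) = 3.965.
Matching ψ and ψ′ at x = 0 gives r = (k₁ − k₂)/(k₁ + k₂), so R = r² = 0.008366 and T = 1 − R = 0.9916.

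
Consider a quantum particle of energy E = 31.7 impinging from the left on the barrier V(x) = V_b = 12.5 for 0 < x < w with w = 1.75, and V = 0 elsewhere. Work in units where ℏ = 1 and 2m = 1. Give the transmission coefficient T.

Above the barrier the interior wavenumber is k₂ = √(2m(E − V_b))/ℏ = 4.382, giving phase k₂w = 7.668.
Matching at both interfaces gives T⁻¹ = 1 + V_b² sin²(k₂w) / [4E(E − V_b)] = 1.062, hence T = 0.942.

T = 0.942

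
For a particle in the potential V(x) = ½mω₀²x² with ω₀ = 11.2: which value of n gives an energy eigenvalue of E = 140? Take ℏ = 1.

Invert E_n = (n + ½)ℏω₀: n = E/ℏω₀ − ½ = 12.000, so n = 12.

n = 12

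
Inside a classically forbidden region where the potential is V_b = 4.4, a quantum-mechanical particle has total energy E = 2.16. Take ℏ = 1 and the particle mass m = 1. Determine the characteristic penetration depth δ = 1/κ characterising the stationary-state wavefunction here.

δ = 0.472

Since E < V_b the TISE in this region is ψ'' = κ²ψ with κ = √(2m(V_b − E))/ℏ.
κ = √(2 × 1 × 2.24) = 2.117. The penetration depth is δ = 1/κ = 0.472.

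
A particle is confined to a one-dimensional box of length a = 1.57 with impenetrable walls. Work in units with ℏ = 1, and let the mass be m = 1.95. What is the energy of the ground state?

The infinite-well eigenfunctions ψ_n = √(2/a) sin(nπx/a) vanish at both walls, giving E_n = n²π²ℏ²/(2ma²).
E_1 = 1² × π² / (2 × 1.95 × 1.57²) = 1.027.

E = 1.03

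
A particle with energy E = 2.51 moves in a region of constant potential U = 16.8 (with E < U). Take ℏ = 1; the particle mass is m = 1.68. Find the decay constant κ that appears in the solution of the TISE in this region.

κ = 6.93

Since E < U the TISE in this region is ψ'' = κ²ψ with κ = √(2m(U − E))/ℏ.
κ = √(2 × 1.68 × 14.29) = 6.929.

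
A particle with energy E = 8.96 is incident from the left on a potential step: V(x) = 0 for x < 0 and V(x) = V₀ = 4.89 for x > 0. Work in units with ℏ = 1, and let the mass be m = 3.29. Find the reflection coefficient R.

R = 0.0379

The wavenumbers are k₁ = √(2mE)/ℏ = 7.678 on the left and k₂ = √(2m(E − V₀))/ℏ = 5.175 on the right.
Continuity of ψ and ψ′ at the step yields the reflection amplitude r = (k₁ − k₂)/(k₁ + k₂) = 0.1948; thus R = |r|² = 0.03793, T = 0.9621.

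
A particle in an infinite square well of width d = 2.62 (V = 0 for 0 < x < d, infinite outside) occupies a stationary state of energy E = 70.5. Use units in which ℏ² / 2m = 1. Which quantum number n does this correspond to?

For an infinite well E_n = n²π²ℏ²/(2md²), so n = (d/πℏ)√(2mE).
n = (2.62/π) × √(2 × 0.5 × 70.5) = 7.002 → n = 7.

n = 7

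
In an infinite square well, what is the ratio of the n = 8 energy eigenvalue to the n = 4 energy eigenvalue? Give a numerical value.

Since E_n ∝ n², the ratio is (8/4)² = 4.

4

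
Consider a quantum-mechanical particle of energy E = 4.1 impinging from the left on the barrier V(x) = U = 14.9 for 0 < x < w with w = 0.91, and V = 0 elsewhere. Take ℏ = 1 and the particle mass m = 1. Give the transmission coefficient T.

E < U: inside the barrier ψ ∝ e^{±κx} with κ = √(2m(U − E))/ℏ = 4.648.
κw = 4.229, sinh(κw) = 34.33.
The exact tunnelling result is T⁻¹ = 1 + U² sinh²(κw) / [4E(U − E)] = 1478, so T = 0.000677.

T = 0.000677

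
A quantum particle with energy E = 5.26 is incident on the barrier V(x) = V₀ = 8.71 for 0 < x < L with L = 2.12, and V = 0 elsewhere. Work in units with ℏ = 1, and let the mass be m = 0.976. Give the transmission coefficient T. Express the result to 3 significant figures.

Since E < V₀ the interior solution is evanescent with decay constant κ = √(2m(V₀ − E))/ℏ = 2.595.
κL = 5.502, sinh(κL) = 122.5.
Matching ψ, ψ′ at both faces gives T = [1 + V₀² sinh²(κL) / (4E(V₀ − E))]⁻¹ = 1/15690 = 0.0000637.

T = 0.0000637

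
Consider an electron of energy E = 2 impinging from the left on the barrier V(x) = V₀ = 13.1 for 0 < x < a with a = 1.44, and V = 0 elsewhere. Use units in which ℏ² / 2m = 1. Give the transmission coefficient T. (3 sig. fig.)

E < V₀: inside the barrier ψ ∝ e^{±κx} with κ = √(2m(V₀ − E))/ℏ = 3.332.
κa = 4.798, sinh(κa) = 60.61.
The exact tunnelling result is T⁻¹ = 1 + V₀² sinh²(κa) / [4E(V₀ − E)] = 7099, so T = 0.000141.

T = 0.000141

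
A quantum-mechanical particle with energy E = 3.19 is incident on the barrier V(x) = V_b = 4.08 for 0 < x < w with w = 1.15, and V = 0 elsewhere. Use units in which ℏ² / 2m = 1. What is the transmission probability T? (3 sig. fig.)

T = 0.284

E < V_b: inside the barrier ψ ∝ e^{±κx} with κ = √(2m(V_b − E))/ℏ = 0.9434.
κw = 1.085, sinh(κw) = 1.311.
Matching ψ, ψ′ at both faces gives T = [1 + V_b² sinh²(κw) / (4E(V_b − E))]⁻¹ = 1/3.518 = 0.284.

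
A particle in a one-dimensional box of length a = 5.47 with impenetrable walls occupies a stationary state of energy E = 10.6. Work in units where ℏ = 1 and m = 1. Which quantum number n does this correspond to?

From E_n = n²π²ℏ²/(2ma²) invert to n = √(2ma²E)/(πℏ).
n = (5.47/π) × √(2 × 1 × 10.6) = 8.017 → n = 8.

n = 8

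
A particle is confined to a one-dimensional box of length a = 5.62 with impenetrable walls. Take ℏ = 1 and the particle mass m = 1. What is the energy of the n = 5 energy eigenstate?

E = 3.91

The infinite-well eigenfunctions ψ_n = √(2/a) sin(nπx/a) vanish at both walls, giving E_n = n²π²ℏ²/(2ma²).
E_5 = 5² × π² / (2 × 1 × 5.62²) = 3.906.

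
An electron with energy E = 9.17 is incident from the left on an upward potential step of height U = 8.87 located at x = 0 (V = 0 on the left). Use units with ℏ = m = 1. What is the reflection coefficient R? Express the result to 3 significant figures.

R = 0.481

The wavenumbers are k₁ = √(2mE)/ℏ = 4.283 on the left and k₂ = √(2m(E − U))/ℏ = 0.7746 on the right.
Continuity of ψ and ψ′ at the step yields the reflection amplitude r = (k₁ − k₂)/(k₁ + k₂) = 0.6937; thus R = |r|² = 0.4812, T = 0.5188.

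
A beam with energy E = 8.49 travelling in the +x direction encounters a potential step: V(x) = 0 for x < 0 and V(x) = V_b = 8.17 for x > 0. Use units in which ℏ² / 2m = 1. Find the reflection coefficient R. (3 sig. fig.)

On each side the TISE gives plane waves with k = √(2m(E − V))/ℏ: k₁ = √(2·½·8.49) = 2.914, k₂ = √(2·½·0.32) = 0.5657.
Continuity of ψ and ψ′ at the step yields the reflection amplitude r = (k₁ − k₂)/(k₁ + k₂) = 0.6748; thus R = |r|² = 0.4554, T = 0.5446.

R = 0.455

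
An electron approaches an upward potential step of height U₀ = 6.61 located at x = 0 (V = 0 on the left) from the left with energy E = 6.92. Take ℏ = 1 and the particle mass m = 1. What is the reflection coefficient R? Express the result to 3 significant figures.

R = 0.423

On each side the TISE gives plane waves with k = √(2m(E − V))/ℏ: k₁ = √(2·1·6.92) = 3.720, k₂ = √(2·1·0.31) = 0.7874.
Continuity of ψ and ψ′ at the step yields the reflection amplitude r = (k₁ − k₂)/(k₁ + k₂) = 0.6506; thus R = |r|² = 0.4233, T = 0.5767.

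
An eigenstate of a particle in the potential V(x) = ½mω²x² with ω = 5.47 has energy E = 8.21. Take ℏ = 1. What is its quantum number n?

E_n = ℏω(n + ½) ⇒ n = E/(ℏω) − ½ = 8.21/5.47 − 0.5 = 1.001 → n = 1.

n = 1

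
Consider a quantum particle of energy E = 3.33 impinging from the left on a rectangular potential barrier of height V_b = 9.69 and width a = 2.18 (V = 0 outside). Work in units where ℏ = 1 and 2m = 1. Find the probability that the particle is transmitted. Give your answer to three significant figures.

Since E < V_b the interior solution is evanescent with decay constant κ = √(2m(V_b − E))/ℏ = 2.522.
κa = 5.498, sinh(κa) = 122.1.
Matching ψ, ψ′ at both faces gives T = [1 + V_b² sinh²(κa) / (4E(V_b − E))]⁻¹ = 1/16520 = 0.0000605.

T = 0.0000605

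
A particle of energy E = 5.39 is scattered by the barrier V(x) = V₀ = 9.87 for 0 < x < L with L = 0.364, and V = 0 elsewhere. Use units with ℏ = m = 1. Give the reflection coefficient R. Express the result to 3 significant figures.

R = 0.637

E < V₀: inside the barrier ψ ∝ e^{±κx} with κ = √(2m(V₀ − E))/ℏ = 2.993.
κL = 1.090, sinh(κL) = 1.318.
The exact tunnelling result is T⁻¹ = 1 + V₀² sinh²(κL) / [4E(V₀ − E)] = 2.753, so T = 0.363.
R = 1 − T = 0.637.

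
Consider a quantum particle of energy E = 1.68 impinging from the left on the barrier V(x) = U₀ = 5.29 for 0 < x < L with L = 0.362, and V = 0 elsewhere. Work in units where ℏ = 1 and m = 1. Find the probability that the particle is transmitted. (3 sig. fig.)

T = 0.403

E < U₀: inside the barrier ψ ∝ e^{±κx} with κ = √(2m(U₀ − E))/ℏ = 2.687.
κL = 0.9727, sinh(κL) = 1.134.
Matching ψ, ψ′ at both faces gives T = [1 + U₀² sinh²(κL) / (4E(U₀ − E))]⁻¹ = 1/2.482 = 0.403.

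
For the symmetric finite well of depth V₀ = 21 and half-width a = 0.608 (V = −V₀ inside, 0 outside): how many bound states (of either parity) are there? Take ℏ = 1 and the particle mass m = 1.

N = 3

The dimensionless depth is z₀ = a√(2mV₀)/ℏ = 0.608 × √(42.00) = 3.940.
The even/odd transcendental equations gain one root per π/2 in z₀, giving N = 1 + ⌊2z₀/π⌋ = 1 + ⌊2.508⌋ = 3.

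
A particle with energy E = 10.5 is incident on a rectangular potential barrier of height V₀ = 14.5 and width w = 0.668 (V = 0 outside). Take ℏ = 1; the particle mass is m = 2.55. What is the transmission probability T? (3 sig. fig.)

T = 0.00763

Since E < V₀ the interior solution is evanescent with decay constant κ = √(2m(V₀ − E))/ℏ = 4.517.
κw = 3.017, sinh(κw) = 10.19.
The exact tunnelling result is T⁻¹ = 1 + V₀² sinh²(κw) / [4E(V₀ − E)] = 131.0, so T = 0.00763.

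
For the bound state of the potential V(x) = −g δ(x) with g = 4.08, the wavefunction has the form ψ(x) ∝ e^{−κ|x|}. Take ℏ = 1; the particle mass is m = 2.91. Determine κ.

κ = 11.9

Integrating the TISE across x = 0 gives the cusp condition ψ'(0⁺) − ψ'(0⁻) = −(2mg/ℏ²)ψ(0).
With ψ ∝ e^{−κ|x|} this yields −2κ = −2mg/ℏ², so κ = mg/ℏ² = 11.87.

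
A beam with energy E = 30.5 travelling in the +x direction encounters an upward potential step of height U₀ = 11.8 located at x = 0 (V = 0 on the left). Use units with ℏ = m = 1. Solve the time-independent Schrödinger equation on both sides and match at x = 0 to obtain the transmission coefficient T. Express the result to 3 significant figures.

T = 0.985

The wavenumbers are k₁ = √(2mE)/ℏ = 7.810 on the left and k₂ = √(2m(E − U₀))/ℏ = 6.116 on the right.
Continuity of ψ and ψ′ at the step yields the reflection amplitude r = (k₁ − k₂)/(k₁ + k₂) = 0.1217; thus R = |r|² = 0.01481, T = 0.9852.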